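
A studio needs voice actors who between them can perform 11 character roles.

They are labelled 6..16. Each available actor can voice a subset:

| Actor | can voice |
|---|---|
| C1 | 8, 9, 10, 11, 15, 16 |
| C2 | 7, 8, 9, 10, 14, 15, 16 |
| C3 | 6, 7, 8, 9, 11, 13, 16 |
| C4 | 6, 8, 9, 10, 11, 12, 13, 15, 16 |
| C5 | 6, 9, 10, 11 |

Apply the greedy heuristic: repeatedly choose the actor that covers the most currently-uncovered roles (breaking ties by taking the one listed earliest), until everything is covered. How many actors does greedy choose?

2

Greedy: pick C4 (covers 9 new) → pick C2 (covers 2 new). Total picks: 2.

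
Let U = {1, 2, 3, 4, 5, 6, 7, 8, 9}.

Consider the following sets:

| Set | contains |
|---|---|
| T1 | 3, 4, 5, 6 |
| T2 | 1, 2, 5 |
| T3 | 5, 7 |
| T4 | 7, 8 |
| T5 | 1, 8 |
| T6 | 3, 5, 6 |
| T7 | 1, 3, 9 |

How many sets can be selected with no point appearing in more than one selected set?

T4, T7 are pairwise disjoint (T4={7,8}; T7={1,3,9}).
Every remaining set overlaps one of these, and no 3 of the listed sets are pairwise disjoint, so 2 is the maximum.

2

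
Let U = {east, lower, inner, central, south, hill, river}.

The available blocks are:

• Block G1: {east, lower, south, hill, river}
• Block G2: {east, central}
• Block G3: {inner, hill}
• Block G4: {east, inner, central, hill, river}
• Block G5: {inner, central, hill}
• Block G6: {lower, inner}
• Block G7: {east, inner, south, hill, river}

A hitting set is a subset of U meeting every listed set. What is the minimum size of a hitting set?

H = {east, inner} meets every block (each contains at least one member of H), and |H| = 2.
The blocks G2, G6 are pairwise disjoint, so any hitting set needs a separate point for each — at least 2. Hence 2 is optimal.

2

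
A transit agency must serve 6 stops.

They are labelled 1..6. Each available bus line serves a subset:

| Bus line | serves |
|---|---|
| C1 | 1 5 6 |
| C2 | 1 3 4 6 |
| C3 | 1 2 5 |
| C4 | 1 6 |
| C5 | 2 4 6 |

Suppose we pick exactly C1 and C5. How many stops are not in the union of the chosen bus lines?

1

Union of C1, C5 = {1, 2, 4, 5, 6}.
Not covered: 3 — 1 stop.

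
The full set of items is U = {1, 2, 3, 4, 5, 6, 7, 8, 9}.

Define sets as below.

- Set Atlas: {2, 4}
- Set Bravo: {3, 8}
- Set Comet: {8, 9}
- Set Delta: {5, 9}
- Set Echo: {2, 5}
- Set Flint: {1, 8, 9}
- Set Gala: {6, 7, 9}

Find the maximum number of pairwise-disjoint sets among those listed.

3

Atlas, Bravo, Delta are pairwise disjoint (Atlas={2,4}; Bravo={3,8}; Delta={5,9}).
Every remaining set overlaps one of these, and no 4 of the listed sets are pairwise disjoint, so 3 is the maximum.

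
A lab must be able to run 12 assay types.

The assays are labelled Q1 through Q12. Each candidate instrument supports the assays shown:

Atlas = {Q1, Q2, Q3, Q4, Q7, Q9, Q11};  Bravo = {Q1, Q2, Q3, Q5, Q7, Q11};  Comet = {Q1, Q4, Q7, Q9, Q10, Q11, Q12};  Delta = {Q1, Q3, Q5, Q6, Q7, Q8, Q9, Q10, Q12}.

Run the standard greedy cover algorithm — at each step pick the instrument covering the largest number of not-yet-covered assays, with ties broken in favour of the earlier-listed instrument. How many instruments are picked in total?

2

Greedy: pick Delta (covers 9 new) → pick Atlas (covers 3 new). Total picks: 2.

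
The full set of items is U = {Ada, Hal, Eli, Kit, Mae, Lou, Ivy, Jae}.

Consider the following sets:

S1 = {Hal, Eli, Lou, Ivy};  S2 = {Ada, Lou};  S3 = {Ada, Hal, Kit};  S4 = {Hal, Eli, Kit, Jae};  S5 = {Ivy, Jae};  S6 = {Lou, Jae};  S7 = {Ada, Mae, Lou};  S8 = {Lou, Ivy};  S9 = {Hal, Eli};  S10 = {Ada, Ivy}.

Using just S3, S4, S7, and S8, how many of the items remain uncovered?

Union of S3, S4, S7, S8 = {Ada, Hal, Eli, Kit, Mae, Lou, Ivy, Jae} — that's every item, so 0 are uncovered.

0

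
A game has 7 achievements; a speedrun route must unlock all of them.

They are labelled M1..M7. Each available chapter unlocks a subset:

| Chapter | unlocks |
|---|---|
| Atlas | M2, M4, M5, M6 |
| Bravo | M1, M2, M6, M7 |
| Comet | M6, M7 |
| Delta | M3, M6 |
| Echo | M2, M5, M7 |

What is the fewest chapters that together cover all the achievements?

Atlas and Bravo and Delta together: Atlas ∪ Bravo ∪ Delta = {M1, M2, M3, M4, M5, M6, M7} — every achievement is covered.
Only Bravo contains M1, so Bravo is forced; the remaining 3 achievements need at least 2 more chapters (each remaining chapter adds at most 2) — so at least 3 chapters are needed, and 3 is optimal.

3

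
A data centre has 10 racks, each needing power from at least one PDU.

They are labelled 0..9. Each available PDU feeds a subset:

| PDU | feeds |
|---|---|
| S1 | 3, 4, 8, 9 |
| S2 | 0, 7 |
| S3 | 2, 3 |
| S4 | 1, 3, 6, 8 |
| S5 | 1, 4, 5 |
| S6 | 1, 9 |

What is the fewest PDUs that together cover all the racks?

5

Take {S1, S2, S3, S4, S5}. Their union is {0, 1, 2, 3, 4, 5, 6, 7, 8, 9}, which is all 10 racks.
No 4 of the 6 PDUs cover everything (all 15 combinations miss at least one rack), so 5 is optimal.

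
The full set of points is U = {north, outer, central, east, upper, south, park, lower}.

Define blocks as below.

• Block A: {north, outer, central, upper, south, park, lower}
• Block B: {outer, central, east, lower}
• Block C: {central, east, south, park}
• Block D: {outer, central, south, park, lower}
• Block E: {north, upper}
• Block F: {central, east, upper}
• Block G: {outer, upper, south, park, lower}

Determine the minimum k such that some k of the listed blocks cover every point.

Take {A, B}. Their union is {north, outer, central, east, upper, south, park, lower}, which is all 8 points.
No single block has all 8 points (the largest, A, has 7), so 2 is optimal.

2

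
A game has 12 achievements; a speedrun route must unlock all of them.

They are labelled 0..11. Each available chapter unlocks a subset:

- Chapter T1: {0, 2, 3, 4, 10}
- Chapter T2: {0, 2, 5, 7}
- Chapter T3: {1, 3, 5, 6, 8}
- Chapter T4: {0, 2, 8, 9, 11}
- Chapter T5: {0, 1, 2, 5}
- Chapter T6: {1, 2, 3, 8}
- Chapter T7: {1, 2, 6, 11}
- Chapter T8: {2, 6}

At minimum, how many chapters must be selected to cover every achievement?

4

T1 and T2 and T4 and T7 together: T1 ∪ T2 ∪ T4 ∪ T7 = {0, 1, 2, 3, 4, 5, 6, 7, 8, 9, 10, 11} — every achievement is covered.
No 3 of the 8 chapters cover everything (all 56 combinations miss at least one achievement), so 4 is optimal.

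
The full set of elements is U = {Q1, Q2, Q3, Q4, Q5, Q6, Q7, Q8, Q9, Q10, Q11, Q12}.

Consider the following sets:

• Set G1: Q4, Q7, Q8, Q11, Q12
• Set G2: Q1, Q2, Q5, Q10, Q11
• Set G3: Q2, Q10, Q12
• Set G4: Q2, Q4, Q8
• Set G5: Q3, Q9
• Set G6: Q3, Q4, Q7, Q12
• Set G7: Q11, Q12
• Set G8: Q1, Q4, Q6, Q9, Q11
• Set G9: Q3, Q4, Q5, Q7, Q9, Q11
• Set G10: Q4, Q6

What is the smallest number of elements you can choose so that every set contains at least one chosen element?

4

The 4 elements {Q2, Q3, Q4, Q12} hit every set.
No choice of 3 elements meets every set, so 4 is the minimum.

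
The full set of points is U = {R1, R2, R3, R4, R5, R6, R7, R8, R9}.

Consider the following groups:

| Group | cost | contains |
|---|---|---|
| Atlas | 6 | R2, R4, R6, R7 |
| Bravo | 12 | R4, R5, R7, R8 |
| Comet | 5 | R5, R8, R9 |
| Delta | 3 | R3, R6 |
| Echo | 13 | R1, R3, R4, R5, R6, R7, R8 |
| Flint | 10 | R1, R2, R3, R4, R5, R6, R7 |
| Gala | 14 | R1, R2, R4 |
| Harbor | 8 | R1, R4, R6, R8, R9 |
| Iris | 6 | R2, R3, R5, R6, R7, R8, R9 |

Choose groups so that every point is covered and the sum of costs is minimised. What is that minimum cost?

14

Harbor, Iris together cover every point (Harbor ∪ Iris = {R1, R2, R3, R4, R5, R6, R7, R8, R9}); total cost 8 + 6 = 14.
No covering selection has total cost below 14.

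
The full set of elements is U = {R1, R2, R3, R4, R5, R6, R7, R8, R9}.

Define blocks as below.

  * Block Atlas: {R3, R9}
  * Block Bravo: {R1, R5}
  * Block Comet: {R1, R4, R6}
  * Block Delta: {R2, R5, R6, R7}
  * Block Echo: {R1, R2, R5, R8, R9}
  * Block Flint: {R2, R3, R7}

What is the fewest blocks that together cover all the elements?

Take {Comet, Echo, Flint}. Their union is {R1, R2, R3, R4, R5, R6, R7, R8, R9}, which is all 9 elements.
Only Comet contains R4, so Comet is forced; the remaining 6 elements need at least 2 more blocks (each remaining block adds at most 4) — so at least 3 blocks are needed, and 3 is optimal.

3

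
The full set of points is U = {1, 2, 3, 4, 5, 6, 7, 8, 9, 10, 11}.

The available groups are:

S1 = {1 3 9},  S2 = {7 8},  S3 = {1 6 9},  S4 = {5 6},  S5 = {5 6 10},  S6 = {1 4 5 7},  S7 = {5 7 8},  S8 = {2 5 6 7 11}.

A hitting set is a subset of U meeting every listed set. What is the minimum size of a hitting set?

3

H = {1, 6, 8} meets every group (each contains at least one member of H), and |H| = 3.
The groups S1, S2, S5 are pairwise disjoint, so any hitting set needs a separate point for each — at least 3. Hence 3 is optimal.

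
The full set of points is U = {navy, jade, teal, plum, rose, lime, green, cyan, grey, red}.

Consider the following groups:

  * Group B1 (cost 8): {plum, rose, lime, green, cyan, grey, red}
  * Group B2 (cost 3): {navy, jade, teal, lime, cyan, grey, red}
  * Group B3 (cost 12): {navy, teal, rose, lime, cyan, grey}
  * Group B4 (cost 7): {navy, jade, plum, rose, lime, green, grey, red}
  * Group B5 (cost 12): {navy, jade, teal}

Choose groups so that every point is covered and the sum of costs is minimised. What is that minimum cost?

10

B2, B4 together cover every point (B2 ∪ B4 = {navy, jade, teal, plum, rose, lime, green, cyan, grey, red}); total cost 3 + 7 = 10.
No covering selection has total cost below 10.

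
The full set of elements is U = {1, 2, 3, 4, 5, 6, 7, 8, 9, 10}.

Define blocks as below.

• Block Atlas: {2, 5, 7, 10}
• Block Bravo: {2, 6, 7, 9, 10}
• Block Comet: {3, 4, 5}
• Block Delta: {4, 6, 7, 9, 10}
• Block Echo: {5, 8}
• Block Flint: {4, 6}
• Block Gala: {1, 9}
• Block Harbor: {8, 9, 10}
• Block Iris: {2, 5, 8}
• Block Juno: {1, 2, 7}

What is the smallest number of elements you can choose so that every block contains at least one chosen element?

4

Take H = {5, 6, 7, 9}. Each listed block contains at least one of these, so H is a hitting set of size 4.
No choice of 3 elements meets every block, so 4 is the minimum.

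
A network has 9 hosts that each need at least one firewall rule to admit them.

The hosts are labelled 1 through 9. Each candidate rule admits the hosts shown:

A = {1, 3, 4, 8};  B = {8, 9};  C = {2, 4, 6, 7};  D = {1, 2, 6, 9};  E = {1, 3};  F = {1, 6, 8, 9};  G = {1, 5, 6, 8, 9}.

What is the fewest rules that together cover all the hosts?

3

A and C and G together: A ∪ C ∪ G = {1, 2, 3, 4, 5, 6, 7, 8, 9} — every host is covered.
Only G contains 5, so G is forced; the remaining 4 hosts need at least 2 more rules (each remaining rule adds at most 3) — so at least 3 rules are needed, and 3 is optimal.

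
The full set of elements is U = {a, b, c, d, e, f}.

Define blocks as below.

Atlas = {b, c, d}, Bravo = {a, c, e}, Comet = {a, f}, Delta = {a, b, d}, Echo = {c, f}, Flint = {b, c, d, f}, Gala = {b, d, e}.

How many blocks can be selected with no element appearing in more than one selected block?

Atlas, Comet are pairwise disjoint (Atlas={b,c,d}; Comet={a,f}).
Every remaining block overlaps one of these, and no 3 of the listed blocks are pairwise disjoint, so 2 is the maximum.

2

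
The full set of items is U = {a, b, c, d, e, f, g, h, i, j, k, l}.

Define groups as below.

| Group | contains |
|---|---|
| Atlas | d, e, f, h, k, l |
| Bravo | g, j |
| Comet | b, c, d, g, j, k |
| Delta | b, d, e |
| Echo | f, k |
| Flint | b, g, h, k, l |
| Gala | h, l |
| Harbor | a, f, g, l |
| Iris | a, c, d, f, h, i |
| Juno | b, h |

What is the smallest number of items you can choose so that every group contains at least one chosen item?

4

The 4 items {e, f, g, h} hit every group.
The groups Bravo, Delta, Echo, Gala are pairwise disjoint, so any hitting set needs a separate item for each — at least 4. Hence 4 is optimal.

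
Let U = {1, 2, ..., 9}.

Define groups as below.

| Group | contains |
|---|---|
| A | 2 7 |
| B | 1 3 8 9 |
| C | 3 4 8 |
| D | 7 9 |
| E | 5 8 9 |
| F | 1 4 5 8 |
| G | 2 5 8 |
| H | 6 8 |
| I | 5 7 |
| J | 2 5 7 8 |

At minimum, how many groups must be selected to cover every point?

A, B, F, and H cover everything between them: the union {1, 2, 3, 4, 5, 6, 7, 8, 9} is all of U.
Only H contains 6, so H is forced; the remaining 7 points need at least 3 more groups (each remaining group adds at most 3) — so at least 4 groups are needed, and 4 is optimal.

4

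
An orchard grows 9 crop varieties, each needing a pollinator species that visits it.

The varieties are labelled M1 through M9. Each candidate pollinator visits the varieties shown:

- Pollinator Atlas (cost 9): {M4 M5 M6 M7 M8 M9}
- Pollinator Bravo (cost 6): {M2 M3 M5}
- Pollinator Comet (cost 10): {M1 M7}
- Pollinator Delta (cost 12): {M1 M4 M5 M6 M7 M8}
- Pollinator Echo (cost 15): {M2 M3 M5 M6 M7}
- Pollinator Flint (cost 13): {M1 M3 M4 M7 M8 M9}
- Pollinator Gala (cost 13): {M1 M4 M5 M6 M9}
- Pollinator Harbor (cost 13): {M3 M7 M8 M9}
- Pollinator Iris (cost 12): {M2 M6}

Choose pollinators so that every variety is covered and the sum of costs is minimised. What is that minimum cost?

Atlas, Bravo, Comet together cover every variety (Atlas ∪ Bravo ∪ Comet = {M1, M2, M3, M4, M5, M6, M7, M8, M9}); total cost 9 + 6 + 10 = 25.
No covering selection has total cost below 25.

25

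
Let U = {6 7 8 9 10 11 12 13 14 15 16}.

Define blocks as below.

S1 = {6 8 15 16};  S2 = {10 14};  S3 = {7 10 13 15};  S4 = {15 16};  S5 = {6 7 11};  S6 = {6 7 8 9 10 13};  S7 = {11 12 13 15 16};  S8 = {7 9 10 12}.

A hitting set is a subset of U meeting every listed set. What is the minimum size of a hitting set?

H = {7, 14, 15} meets every block (each contains at least one member of H), and |H| = 3.
The blocks S2, S4, S5 are pairwise disjoint, so any hitting set needs a separate element for each — at least 3. Hence 3 is optimal.

3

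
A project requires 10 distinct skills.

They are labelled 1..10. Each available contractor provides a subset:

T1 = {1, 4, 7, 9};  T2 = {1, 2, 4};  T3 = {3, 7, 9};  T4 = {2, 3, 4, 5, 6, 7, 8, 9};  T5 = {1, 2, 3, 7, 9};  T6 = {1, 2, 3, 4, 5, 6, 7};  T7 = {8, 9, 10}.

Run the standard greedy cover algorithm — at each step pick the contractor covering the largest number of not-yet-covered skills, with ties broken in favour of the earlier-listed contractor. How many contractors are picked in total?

Greedy: pick T4 (covers 8 new) → pick T1 (covers 1 new) → pick T7 (covers 1 new). Total picks: 3.
(The true minimum cover uses only 2 contractors, so greedy is not optimal here.)

3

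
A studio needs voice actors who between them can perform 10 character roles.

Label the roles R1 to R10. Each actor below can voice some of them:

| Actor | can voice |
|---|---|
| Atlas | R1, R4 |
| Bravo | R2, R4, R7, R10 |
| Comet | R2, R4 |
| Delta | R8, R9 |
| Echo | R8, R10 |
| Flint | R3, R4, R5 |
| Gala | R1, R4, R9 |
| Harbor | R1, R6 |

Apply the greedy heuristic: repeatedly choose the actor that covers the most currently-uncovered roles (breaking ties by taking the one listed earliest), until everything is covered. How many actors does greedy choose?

Greedy: pick Bravo (covers 4 new) → pick Delta (covers 2 new) → pick Flint (covers 2 new) → pick Harbor (covers 2 new). Total picks: 4.

4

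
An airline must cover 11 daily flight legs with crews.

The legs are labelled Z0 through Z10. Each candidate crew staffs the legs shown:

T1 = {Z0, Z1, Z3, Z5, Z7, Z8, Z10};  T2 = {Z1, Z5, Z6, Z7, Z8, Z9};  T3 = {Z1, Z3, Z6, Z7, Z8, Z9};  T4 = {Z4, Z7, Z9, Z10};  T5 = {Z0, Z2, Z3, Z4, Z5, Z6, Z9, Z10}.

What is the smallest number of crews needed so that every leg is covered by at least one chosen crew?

T3 and T5 together: T3 ∪ T5 = {Z0, Z1, Z2, Z3, Z4, Z5, Z6, Z7, Z8, Z9, Z10} — every leg is covered.
No single crew has all 11 legs (the largest, T5, has 8), so 2 is optimal.

2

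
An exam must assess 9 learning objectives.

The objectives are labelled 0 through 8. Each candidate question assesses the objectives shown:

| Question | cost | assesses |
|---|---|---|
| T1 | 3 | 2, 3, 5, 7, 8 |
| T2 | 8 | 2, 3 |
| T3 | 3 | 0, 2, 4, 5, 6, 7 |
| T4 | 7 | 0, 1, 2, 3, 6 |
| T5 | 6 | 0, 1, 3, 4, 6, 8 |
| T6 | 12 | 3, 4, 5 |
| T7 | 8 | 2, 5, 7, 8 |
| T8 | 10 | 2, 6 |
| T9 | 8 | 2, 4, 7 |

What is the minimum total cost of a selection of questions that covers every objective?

T1, T5 together cover every objective (T1 ∪ T5 = {0, 1, 2, 3, 4, 5, 6, 7, 8}); total cost 3 + 6 = 9.
The greedy pick T3, T1, T5 costs 12; no covering selection beats 9.

9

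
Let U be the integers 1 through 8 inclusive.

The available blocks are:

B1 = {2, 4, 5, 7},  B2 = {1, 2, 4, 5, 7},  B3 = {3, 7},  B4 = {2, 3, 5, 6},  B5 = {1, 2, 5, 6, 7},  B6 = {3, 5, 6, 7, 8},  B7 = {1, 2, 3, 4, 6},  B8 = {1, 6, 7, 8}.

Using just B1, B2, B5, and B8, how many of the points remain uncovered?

1

Union of B1, B2, B5, B8 = {1, 2, 4, 5, 6, 7, 8}.
Not covered: 3 — 1 point.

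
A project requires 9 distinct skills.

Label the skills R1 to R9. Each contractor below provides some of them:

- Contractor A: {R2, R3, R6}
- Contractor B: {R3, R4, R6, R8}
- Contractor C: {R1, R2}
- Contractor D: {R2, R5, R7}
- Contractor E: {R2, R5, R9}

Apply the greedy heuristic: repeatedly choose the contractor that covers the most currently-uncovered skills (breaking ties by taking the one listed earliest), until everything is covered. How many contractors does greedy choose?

Greedy: pick B (covers 4 new) → pick D (covers 3 new) → pick C (covers 1 new) → pick E (covers 1 new). Total picks: 4.

4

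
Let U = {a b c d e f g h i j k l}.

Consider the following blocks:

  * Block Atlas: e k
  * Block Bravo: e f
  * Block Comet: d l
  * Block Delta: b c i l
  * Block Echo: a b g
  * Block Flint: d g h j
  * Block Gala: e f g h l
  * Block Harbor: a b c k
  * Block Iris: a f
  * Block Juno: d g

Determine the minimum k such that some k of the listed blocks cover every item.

4

Take {Delta, Flint, Gala, Harbor}. Their union is {a, b, c, d, e, f, g, h, i, j, k, l}, which is all 12 items.
No 3 of the 10 blocks cover everything (all 120 combinations miss at least one item), so 4 is optimal.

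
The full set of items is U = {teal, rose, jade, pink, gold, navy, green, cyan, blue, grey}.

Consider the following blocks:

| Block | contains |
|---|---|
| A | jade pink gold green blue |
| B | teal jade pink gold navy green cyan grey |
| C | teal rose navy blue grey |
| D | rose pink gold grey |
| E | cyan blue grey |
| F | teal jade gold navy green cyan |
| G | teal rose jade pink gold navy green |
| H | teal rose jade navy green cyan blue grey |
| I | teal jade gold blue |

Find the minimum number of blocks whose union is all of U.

2

Take {B, C}. Their union is {teal, rose, jade, pink, gold, navy, green, cyan, blue, grey}, which is all 10 items.
No single block has all 10 items (the largest, B, has 8), so 2 is optimal.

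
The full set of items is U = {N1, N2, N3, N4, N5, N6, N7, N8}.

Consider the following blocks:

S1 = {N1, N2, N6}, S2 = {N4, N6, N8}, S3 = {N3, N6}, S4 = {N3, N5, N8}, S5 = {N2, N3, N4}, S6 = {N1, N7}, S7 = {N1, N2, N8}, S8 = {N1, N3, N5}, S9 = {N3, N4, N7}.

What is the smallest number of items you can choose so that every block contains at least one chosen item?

3

Take H = {N1, N3, N8}. Each listed block contains at least one of these, so H is a hitting set of size 3.
No choice of 2 items meets every block, so 3 is the minimum.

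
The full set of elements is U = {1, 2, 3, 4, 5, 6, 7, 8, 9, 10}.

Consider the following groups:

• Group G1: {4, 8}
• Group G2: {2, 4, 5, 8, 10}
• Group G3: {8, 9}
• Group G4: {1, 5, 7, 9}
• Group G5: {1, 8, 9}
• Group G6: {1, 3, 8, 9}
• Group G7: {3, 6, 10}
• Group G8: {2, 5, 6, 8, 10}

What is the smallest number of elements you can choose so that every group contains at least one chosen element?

Take H = {4, 6, 9}. Each listed group contains at least one of these, so H is a hitting set of size 3.
The groups G1, G4, G7 are pairwise disjoint, so any hitting set needs a separate element for each — at least 3. Hence 3 is optimal.

3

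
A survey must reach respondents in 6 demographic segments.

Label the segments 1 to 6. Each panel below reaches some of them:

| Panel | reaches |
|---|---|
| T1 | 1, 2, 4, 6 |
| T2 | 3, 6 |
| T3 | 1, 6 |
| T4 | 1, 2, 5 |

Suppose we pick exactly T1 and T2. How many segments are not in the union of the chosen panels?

Union of T1, T2 = {1, 2, 3, 4, 6}.
Not covered: 5 — 1 segment.

1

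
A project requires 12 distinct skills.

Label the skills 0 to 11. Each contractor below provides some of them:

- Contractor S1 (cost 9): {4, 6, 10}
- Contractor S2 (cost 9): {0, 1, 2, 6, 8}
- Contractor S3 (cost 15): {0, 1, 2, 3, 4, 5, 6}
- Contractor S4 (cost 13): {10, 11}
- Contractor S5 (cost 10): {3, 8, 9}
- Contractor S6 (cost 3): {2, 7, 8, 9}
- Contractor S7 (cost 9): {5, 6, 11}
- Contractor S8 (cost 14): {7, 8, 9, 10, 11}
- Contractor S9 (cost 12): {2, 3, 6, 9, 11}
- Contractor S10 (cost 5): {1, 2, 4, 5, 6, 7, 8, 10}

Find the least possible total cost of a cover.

26

S2, S9, S10 together cover every skill (S2 ∪ S9 ∪ S10 = {0, 1, 2, 3, 4, 5, 6, 7, 8, 9, 10, 11}); total cost 9 + 12 + 5 = 26.
The greedy pick S10, S6, S9, S2 costs 29; no covering selection beats 26.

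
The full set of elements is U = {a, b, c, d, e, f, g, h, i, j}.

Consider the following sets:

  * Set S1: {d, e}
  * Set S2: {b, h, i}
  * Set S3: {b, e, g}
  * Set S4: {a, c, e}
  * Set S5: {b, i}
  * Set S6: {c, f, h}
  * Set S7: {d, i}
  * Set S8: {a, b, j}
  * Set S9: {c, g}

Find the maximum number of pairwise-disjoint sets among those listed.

S1, S2, S9 are pairwise disjoint (S1={d,e}; S2={b,h,i}; S9={c,g}).
Every remaining set overlaps one of these, and no 4 of the listed sets are pairwise disjoint, so 3 is the maximum.

3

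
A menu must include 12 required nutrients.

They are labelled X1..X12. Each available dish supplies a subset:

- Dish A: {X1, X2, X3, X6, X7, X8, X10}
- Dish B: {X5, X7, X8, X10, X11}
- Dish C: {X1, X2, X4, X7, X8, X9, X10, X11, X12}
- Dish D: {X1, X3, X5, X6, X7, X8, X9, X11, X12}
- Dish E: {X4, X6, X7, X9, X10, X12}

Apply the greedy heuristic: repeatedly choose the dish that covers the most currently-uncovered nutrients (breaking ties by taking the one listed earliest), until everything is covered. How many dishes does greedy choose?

2

Greedy: pick C (covers 9 new) → pick D (covers 3 new). Total picks: 2.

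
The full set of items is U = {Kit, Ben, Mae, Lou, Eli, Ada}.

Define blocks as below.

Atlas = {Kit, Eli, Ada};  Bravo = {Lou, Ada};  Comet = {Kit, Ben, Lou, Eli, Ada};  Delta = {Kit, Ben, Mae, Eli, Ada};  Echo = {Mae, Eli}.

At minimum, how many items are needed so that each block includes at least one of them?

2

H = {Lou, Eli} meets every block (each contains at least one member of H), and |H| = 2.
The blocks Bravo, Echo are pairwise disjoint, so any hitting set needs a separate item for each — at least 2. Hence 2 is optimal.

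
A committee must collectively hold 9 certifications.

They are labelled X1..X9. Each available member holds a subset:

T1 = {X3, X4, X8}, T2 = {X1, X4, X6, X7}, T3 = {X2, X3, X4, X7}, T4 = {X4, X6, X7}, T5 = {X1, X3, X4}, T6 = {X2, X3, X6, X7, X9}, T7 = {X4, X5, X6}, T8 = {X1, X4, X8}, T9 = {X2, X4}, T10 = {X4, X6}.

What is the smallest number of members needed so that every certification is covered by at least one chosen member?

Take {T6, T7, T8}. Their union is {X1, X2, X3, X4, X5, X6, X7, X8, X9}, which is all 9 certifications.
Only T7 contains X5, so T7 is forced; the remaining 6 certifications need at least 2 more members (each remaining member adds at most 4) — so at least 3 members are needed, and 3 is optimal.

3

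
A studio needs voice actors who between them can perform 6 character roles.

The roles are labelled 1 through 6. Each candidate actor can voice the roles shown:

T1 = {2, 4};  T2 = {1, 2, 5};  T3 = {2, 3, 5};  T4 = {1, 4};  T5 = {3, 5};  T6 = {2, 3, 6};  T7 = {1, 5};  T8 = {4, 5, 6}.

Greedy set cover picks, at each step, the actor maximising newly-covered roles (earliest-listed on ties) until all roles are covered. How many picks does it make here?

3

Greedy: pick T2 (covers 3 new) → pick T6 (covers 2 new) → pick T1 (covers 1 new). Total picks: 3.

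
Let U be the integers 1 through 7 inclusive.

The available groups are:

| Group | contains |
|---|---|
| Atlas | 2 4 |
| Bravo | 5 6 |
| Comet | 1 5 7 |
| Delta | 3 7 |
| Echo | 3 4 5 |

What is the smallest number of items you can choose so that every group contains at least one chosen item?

H = {2, 3, 5} meets every group (each contains at least one member of H), and |H| = 3.
The groups Atlas, Bravo, Delta are pairwise disjoint, so any hitting set needs a separate item for each — at least 3. Hence 3 is optimal.

3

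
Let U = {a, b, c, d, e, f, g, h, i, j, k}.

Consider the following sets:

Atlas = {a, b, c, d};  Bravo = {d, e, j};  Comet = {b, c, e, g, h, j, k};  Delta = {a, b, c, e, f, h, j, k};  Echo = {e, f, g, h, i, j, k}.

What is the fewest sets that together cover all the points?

2

Take {Atlas, Echo}. Their union is {a, b, c, d, e, f, g, h, i, j, k}, which is all 11 points.
No single set has all 11 points (the largest, Delta, has 8), so 2 is optimal.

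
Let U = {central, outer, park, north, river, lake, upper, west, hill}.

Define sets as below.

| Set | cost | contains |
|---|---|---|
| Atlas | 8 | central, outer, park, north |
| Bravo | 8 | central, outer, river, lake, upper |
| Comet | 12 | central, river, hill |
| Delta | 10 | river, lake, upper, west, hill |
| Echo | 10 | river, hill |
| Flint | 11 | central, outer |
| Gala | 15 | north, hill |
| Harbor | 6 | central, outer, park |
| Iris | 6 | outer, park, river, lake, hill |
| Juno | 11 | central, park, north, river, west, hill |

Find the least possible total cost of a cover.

18

Atlas, Delta together cover every item (Atlas ∪ Delta = {central, outer, park, north, river, lake, upper, west, hill}); total cost 8 + 10 = 18.
The greedy pick Iris, Juno, Bravo costs 25; no covering selection beats 18.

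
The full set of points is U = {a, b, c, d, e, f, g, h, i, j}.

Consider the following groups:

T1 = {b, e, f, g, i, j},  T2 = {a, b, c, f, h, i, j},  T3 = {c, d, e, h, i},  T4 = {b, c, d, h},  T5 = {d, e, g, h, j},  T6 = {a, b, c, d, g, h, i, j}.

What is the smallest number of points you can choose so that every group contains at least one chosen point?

2

Take T = {e, h}. Each listed group contains at least one of these, so T is a hitting set of size 2.
No single point lies in every group, so at least 2 are needed and 2 is optimal.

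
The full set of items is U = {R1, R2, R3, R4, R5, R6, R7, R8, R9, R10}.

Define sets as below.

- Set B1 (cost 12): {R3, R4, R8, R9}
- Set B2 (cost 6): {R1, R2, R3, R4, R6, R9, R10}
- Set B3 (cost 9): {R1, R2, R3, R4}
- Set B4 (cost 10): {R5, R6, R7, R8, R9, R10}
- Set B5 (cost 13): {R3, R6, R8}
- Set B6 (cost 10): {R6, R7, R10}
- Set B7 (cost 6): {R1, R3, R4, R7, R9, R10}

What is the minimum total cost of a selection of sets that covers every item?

B2, B4 together cover every item (B2 ∪ B4 = {R1, R2, R3, R4, R5, R6, R7, R8, R9, R10}); total cost 6 + 10 = 16.
No covering selection has total cost below 16.

16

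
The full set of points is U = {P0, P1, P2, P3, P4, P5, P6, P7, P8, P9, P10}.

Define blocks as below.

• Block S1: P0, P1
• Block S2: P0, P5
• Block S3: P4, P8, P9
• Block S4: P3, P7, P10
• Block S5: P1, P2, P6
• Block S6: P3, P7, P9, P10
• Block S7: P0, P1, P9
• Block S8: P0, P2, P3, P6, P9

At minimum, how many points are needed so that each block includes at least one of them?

Take H = {P0, P6, P9, P10}. Each listed block contains at least one of these, so H is a hitting set of size 4.
The blocks S2, S3, S4, S5 are pairwise disjoint, so any hitting set needs a separate point for each — at least 4. Hence 4 is optimal.

4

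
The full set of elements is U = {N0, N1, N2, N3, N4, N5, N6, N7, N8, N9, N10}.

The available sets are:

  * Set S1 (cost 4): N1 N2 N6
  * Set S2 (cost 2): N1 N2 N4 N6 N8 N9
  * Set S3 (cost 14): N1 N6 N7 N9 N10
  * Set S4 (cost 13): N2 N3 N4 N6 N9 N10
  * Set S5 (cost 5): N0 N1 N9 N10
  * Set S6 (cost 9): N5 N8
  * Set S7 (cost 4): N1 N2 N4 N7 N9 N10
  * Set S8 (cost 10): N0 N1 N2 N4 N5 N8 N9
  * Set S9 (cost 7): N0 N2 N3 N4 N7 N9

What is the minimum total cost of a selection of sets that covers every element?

S2, S6, S7, S9 together cover every element (S2 ∪ S6 ∪ S7 ∪ S9 = {N0, N1, N2, N3, N4, N5, N6, N7, N8, N9, N10}); total cost 2 + 9 + 4 + 7 = 22.
No covering selection has total cost below 22.

22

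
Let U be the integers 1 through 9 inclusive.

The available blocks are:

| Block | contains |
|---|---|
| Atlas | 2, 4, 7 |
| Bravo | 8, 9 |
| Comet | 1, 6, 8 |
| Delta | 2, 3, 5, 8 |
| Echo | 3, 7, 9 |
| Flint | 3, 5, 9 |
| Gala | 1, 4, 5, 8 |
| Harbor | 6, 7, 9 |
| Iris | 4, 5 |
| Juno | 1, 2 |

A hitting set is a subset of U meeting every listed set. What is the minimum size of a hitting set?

Take H = {1, 5, 7, 8}. Each listed block contains at least one of these, so H is a hitting set of size 4.
No choice of 3 points meets every block, so 4 is the minimum.

4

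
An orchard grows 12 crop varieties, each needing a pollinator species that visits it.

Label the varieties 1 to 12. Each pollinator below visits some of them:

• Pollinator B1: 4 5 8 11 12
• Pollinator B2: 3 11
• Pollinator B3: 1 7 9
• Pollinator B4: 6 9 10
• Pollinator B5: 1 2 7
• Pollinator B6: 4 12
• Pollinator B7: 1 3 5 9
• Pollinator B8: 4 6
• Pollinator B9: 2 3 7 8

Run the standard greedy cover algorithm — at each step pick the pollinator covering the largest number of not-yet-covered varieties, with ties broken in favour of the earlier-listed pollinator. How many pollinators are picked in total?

Greedy: pick B1 (covers 5 new) → pick B3 (covers 3 new) → pick B4 (covers 2 new) → pick B9 (covers 2 new). Total picks: 4.

4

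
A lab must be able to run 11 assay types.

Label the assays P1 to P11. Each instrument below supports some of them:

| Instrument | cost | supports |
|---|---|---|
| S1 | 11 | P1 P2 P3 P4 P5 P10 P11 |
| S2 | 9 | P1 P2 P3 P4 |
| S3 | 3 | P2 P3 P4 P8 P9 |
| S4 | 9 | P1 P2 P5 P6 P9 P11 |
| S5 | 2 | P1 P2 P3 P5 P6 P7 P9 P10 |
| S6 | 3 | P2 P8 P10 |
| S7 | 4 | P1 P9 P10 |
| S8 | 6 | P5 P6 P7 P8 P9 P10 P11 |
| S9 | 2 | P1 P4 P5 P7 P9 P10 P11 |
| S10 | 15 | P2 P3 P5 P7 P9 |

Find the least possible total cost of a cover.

7

S3, S5, S9 together cover every assay (S3 ∪ S5 ∪ S9 = {P1, P2, P3, P4, P5, P6, P7, P8, P9, P10, P11}); total cost 3 + 2 + 2 = 7.
No covering selection has total cost below 7.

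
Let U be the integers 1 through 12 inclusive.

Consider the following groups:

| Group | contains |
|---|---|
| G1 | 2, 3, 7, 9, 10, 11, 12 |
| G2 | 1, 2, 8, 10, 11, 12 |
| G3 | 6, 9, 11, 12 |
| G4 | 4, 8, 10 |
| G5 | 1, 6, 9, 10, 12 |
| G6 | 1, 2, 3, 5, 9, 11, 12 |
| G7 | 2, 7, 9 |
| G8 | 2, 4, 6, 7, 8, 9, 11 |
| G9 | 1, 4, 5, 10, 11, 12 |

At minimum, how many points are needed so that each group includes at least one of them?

2

The 2 points {9, 10} hit every group.
The groups G3, G4 are pairwise disjoint, so any hitting set needs a separate point for each — at least 2. Hence 2 is optimal.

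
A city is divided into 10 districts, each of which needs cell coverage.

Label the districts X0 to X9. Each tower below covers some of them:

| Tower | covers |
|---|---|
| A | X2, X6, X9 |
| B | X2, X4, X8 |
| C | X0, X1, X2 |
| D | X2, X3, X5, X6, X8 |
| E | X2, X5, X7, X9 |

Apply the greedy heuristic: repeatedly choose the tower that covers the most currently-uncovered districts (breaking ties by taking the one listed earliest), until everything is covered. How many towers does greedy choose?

Greedy: pick D (covers 5 new) → pick C (covers 2 new) → pick E (covers 2 new) → pick B (covers 1 new). Total picks: 4.

4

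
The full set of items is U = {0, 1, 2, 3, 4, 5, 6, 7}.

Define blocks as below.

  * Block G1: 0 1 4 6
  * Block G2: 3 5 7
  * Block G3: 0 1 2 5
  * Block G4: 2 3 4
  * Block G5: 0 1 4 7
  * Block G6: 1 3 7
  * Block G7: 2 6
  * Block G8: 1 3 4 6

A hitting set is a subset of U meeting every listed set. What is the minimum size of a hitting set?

3

H = {1, 2, 3} meets every block (each contains at least one member of H), and |H| = 3.
No choice of 2 items meets every block, so 3 is the minimum.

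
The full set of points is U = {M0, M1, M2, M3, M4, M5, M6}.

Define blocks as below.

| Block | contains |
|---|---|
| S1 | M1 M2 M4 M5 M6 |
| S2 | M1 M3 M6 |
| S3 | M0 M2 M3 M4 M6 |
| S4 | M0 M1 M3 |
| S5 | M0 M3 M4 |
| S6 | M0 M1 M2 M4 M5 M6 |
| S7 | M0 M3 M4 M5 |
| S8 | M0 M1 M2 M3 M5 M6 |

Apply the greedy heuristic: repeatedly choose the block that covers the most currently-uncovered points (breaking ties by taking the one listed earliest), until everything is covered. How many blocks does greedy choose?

Greedy: pick S6 (covers 6 new) → pick S2 (covers 1 new). Total picks: 2.

2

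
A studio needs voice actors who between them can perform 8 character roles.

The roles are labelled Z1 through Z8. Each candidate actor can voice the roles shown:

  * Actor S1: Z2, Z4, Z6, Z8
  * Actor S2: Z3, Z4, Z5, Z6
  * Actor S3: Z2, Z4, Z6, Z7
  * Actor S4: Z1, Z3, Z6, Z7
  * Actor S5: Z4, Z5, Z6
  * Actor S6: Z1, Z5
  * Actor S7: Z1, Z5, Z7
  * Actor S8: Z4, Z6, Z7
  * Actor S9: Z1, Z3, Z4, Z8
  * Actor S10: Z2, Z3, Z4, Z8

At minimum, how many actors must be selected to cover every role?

Take {S1, S4, S6}. Their union is {Z1, Z2, Z3, Z4, Z5, Z6, Z7, Z8}, which is all 8 roles.
No 2 of the 10 actors cover everything (all 45 combinations miss at least one role), so 3 is optimal.

3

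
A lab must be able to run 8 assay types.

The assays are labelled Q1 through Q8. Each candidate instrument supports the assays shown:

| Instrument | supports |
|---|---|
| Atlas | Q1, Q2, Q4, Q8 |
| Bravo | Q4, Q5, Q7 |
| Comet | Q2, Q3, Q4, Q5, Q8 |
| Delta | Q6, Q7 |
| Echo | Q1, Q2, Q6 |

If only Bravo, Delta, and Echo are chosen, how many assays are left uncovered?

Union of Bravo, Delta, Echo = {Q1, Q2, Q4, Q5, Q6, Q7}.
Not covered: Q3, Q8 — 2 assays.

2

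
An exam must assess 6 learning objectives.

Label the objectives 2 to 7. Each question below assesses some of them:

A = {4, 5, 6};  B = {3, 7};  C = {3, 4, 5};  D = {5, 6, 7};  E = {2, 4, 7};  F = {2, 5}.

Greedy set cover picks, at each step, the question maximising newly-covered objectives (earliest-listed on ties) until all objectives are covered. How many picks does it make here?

Greedy: pick A (covers 3 new) → pick B (covers 2 new) → pick E (covers 1 new). Total picks: 3.

3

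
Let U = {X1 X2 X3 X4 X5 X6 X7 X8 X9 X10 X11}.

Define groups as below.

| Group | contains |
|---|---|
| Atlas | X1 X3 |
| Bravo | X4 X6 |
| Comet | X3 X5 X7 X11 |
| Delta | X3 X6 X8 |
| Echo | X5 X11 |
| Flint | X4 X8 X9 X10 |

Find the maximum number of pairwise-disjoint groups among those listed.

Atlas, Bravo, Echo are pairwise disjoint (Atlas={X1,X3}; Bravo={X4,X6}; Echo={X5,X11}).
Every remaining group overlaps one of these, and no 4 of the listed groups are pairwise disjoint, so 3 is the maximum.

3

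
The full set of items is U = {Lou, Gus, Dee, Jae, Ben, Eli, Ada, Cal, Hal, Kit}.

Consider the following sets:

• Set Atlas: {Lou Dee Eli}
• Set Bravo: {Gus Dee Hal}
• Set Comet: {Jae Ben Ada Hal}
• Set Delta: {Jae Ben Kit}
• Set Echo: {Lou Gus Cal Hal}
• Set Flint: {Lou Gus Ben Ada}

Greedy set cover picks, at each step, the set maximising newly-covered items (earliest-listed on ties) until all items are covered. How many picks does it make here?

Greedy: pick Comet (covers 4 new) → pick Atlas (covers 3 new) → pick Echo (covers 2 new) → pick Delta (covers 1 new). Total picks: 4.

4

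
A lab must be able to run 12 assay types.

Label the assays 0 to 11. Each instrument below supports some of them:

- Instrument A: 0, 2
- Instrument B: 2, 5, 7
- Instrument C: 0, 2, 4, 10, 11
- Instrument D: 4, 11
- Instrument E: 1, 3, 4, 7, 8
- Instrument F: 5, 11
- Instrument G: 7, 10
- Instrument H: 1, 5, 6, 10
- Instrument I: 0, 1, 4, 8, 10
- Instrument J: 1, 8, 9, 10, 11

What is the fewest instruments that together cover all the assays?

Take {A, E, H, J}. Their union is {0, 1, 2, 3, 4, 5, 6, 7, 8, 9, 10, 11}, which is all 12 assays.
Only J contains 9, so J is forced; the remaining 7 assays need at least 3 more instruments (each remaining instrument adds at most 3) — so at least 4 instruments are needed, and 4 is optimal.

4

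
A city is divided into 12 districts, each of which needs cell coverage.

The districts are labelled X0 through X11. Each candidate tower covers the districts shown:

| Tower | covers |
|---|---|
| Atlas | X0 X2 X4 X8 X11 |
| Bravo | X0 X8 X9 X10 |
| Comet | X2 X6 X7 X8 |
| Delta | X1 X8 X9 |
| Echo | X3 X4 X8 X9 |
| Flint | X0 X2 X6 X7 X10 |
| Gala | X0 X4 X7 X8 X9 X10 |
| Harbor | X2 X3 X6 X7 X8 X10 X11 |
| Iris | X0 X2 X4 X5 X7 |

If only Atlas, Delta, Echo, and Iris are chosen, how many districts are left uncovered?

2

Union of Atlas, Delta, Echo, Iris = {X0, X1, X2, X3, X4, X5, X7, X8, X9, X11}.
Not covered: X6, X10 — 2 districts.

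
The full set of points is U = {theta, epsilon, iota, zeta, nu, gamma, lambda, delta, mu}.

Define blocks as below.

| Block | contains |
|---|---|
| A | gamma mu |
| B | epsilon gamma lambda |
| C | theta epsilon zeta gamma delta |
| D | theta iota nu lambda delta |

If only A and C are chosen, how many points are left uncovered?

3

Union of A, C = {theta, epsilon, zeta, gamma, delta, mu}.
Not covered: iota, nu, lambda — 3 points.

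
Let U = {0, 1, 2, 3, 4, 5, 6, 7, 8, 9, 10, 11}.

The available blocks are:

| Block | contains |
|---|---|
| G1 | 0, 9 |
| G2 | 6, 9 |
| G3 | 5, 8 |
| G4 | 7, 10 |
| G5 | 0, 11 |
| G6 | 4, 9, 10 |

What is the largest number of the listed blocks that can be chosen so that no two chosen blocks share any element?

4

G2, G3, G4, G5 are pairwise disjoint (G2={6,9}; G3={5,8}; G4={7,10}; G5={0,11}).
Every remaining block overlaps one of these, and no 5 of the listed blocks are pairwise disjoint, so 4 is the maximum.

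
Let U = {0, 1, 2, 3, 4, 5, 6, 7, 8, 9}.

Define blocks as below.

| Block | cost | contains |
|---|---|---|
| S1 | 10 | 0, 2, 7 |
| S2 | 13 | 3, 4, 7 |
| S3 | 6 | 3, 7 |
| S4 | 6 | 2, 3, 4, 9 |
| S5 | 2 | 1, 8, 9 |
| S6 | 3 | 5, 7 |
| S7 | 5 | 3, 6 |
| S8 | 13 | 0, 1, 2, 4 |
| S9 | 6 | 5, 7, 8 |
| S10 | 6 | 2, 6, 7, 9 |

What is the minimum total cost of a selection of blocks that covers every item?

23

S5, S6, S7, S8 together cover every item (S5 ∪ S6 ∪ S7 ∪ S8 = {0, 1, 2, 3, 4, 5, 6, 7, 8, 9}); total cost 2 + 3 + 5 + 13 = 23.
The greedy pick S5, S6, S4, S7, S1 costs 26; no covering selection beats 23.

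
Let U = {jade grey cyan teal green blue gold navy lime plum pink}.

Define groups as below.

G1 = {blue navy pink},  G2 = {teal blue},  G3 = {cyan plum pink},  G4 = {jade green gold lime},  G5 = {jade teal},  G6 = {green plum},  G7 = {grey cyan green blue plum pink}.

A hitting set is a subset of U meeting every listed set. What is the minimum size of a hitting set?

The 3 points {teal, green, pink} hit every group.
The groups G1, G5, G6 are pairwise disjoint, so any hitting set needs a separate point for each — at least 3. Hence 3 is optimal.

3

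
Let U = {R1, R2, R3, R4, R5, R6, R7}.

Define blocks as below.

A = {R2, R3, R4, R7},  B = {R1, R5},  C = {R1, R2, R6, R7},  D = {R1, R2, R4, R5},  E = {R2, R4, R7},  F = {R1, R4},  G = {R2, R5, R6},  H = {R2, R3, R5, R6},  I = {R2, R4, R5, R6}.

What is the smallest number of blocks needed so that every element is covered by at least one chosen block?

3

Take {C, H, I}. Their union is {R1, R2, R3, R4, R5, R6, R7}, which is all 7 elements.
No 2 of the 9 blocks cover everything (all 36 combinations miss at least one element), so 3 is optimal.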